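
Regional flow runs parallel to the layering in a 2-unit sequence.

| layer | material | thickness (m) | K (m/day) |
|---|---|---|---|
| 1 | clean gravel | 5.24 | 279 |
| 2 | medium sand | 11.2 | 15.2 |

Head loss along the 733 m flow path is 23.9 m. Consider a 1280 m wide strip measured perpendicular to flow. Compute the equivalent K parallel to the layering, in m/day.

Flow is parallel to layering, so each bed carries its own Darcy discharge and the transmissivities add.
Σ(K_i·b_i) = 279×5.24 + 15.2×11.2 = 1632 m²/day.
Total thickness b = 16.44 m, so K_eq = Σ(K_i·b_i)/b = 99.28 m/day.

99.3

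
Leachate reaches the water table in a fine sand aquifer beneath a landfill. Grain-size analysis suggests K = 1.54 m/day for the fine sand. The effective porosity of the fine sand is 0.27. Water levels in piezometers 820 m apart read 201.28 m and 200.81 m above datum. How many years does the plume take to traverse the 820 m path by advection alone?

687

Hydraulic gradient i = (201.28 − 200.81) / 820 = 0.47 / 820 = 0.0005732.
Darcy flux q = K · i = 1.540 × 0.0005732 = 0.0008827 m/day.
Seepage velocity v = q / n_e = 0.0008827 / 0.27 = 0.003269 m/day.
Travel time t = L / v = 820 / 0.003269 = 2.508e+05 days = 686.7 years.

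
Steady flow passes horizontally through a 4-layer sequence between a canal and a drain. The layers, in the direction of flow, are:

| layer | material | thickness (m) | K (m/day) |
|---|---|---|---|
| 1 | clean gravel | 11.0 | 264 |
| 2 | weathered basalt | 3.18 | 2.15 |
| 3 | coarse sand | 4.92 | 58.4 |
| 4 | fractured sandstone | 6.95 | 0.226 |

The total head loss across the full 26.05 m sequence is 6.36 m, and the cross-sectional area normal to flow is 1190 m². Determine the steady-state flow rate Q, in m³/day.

Flow is perpendicular to layering, so the layers act in series and the equivalent K is the thickness-weighted harmonic mean.
Total thickness L = 11.0 + 3.18 + 4.92 + 6.95 = 26.05 m.
Σ(b_i/K_i) = 11.0/264 + 3.18/2.15 + 4.92/58.4 + 6.95/0.226 = 32.36 d.
K_eq = L / Σ(b_i/K_i) = 26.05 / 32.36 = 0.8051 m/day.
Q = K_eq · A · (Δh/L) = 0.8051 × 1190 × (6.36/26.05) = 233.9 m³/day.

234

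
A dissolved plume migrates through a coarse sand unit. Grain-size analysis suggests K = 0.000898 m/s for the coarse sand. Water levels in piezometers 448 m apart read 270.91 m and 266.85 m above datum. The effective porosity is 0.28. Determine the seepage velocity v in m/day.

Convert K: 0.000898 m/s × 86400 = 77.59 m/day.
Hydraulic gradient i = (270.91 − 266.85) / 448 = 4.06 / 448 = 0.009062.
Darcy flux q = K · i = 77.59 × 0.009062 = 0.7031 m/day.
Seepage velocity v = q / n_e = 0.7031 / 0.28 = 2.511 m/day.

2.51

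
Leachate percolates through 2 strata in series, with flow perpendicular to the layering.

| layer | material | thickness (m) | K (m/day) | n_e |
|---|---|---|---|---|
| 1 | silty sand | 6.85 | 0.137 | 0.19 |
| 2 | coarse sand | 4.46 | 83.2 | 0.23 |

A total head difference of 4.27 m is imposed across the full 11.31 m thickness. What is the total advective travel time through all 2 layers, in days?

27.3

With flow normal to the layers, continuity requires the same specific discharge q through every layer.
Σ(b_i/K_i) = 6.85/0.137 + 4.46/83.2 = 50.05 d.
q = Δh / Σ(b_i/K_i) = 4.27 / 50.05 = 0.08531 m/day.
In each layer the seepage velocity is v_i = q/n_i, so the layer transit time is t_i = b_i·n_i / q:
  layer 1 (silty sand): t_1 = 6.85 × 0.19 / 0.08531 = 15.26 d
  layer 2 (coarse sand): t_2 = 4.46 × 0.23 / 0.08531 = 12.02 d
Total t = Σ t_i = 27.28 days.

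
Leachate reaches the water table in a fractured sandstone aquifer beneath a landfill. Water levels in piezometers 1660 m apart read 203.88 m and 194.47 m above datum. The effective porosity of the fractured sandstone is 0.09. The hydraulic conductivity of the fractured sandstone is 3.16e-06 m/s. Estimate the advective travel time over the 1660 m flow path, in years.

264

Convert K: 3.16e-06 m/s × 86400 = 0.2730 m/day.
Hydraulic gradient i = (203.88 − 194.47) / 1660 = 9.41 / 1660 = 0.005669.
Darcy flux q = K · i = 0.2730 × 0.005669 = 0.001548 m/day.
Seepage velocity v = q / n_e = 0.001548 / 0.09 = 0.01720 m/day.
Travel time t = L / v = 1660 / 0.01720 = 96531 days = 264.3 years.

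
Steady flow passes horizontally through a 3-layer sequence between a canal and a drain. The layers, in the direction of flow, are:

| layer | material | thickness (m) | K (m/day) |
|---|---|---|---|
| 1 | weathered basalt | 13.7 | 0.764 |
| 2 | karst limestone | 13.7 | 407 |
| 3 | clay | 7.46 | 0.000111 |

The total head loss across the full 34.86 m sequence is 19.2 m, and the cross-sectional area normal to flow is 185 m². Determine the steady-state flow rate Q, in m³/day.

0.0528

Flow is perpendicular to layering, so the layers act in series and the equivalent K is the thickness-weighted harmonic mean.
Total thickness L = 13.7 + 13.7 + 7.46 = 34.86 m.
Σ(b_i/K_i) = 13.7/0.764 + 13.7/407 + 7.46/0.000111 = 67225 d.
K_eq = L / Σ(b_i/K_i) = 34.86 / 67225 = 0.0005186 m/day.
Q = K_eq · A · (Δh/L) = 0.0005186 × 185 × (19.2/34.86) = 0.05284 m³/day.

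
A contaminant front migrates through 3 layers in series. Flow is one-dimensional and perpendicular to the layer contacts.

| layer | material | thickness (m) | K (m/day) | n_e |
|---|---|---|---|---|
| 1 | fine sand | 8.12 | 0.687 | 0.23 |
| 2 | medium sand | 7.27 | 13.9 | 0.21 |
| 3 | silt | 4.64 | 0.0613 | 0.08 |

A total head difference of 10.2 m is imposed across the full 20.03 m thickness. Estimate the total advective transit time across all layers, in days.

32.5

With flow normal to the layers, continuity requires the same specific discharge q through every layer.
Σ(b_i/K_i) = 8.12/0.687 + 7.27/13.9 + 4.64/0.0613 = 88.04 d.
q = Δh / Σ(b_i/K_i) = 10.2 / 88.04 = 0.1159 m/day.
In each layer the seepage velocity is v_i = q/n_i, so the layer transit time is t_i = b_i·n_i / q:
  layer 1 (fine sand): t_1 = 8.12 × 0.23 / 0.1159 = 16.12 d
  layer 2 (medium sand): t_2 = 7.27 × 0.21 / 0.1159 = 13.18 d
  layer 3 (silt): t_3 = 4.64 × 0.08 / 0.1159 = 3.204 d
Total t = Σ t_i = 32.50 days.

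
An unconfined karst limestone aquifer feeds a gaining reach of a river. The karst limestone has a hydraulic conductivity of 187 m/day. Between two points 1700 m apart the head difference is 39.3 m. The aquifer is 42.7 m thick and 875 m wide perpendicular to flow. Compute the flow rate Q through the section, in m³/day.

162000

Cross-sectional area A = 875 × 42.7 = 37362 m².
Hydraulic gradient i = Δh / L = 39.3 / 1700 = 0.02312.
Darcy's law: Q = K · A · i = 187.0 × 37362 × 0.02312 = 1.615e+05 m³/day.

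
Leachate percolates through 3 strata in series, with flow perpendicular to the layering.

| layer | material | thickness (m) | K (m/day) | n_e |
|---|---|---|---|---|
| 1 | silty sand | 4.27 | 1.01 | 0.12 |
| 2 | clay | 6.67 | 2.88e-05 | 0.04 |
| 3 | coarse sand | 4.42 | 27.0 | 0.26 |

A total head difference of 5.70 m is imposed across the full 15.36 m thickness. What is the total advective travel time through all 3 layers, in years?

With flow normal to the layers, continuity requires the same specific discharge q through every layer.
Σ(b_i/K_i) = 4.27/1.01 + 6.67/2.88e-05 + 4.42/27.0 = 2.316e+05 d.
q = Δh / Σ(b_i/K_i) = 5.70 / 2.316e+05 = 2.461e-05 m/day.
In each layer the seepage velocity is v_i = q/n_i, so the layer transit time is t_i = b_i·n_i / q:
  layer 1 (silty sand): t_1 = 4.27 × 0.12 / 2.461e-05 = 20820 d
  layer 2 (clay): t_2 = 6.67 × 0.04 / 2.461e-05 = 10841 d
  layer 3 (coarse sand): t_3 = 4.42 × 0.26 / 2.461e-05 = 46694 d
Total t = Σ t_i = 78354 days = 214.5 years.

215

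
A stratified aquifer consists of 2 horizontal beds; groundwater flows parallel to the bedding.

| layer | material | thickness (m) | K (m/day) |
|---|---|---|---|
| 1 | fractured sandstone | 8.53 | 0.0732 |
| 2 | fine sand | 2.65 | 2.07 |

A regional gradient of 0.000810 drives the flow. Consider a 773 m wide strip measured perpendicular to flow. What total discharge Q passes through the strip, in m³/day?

3.83

Flow is parallel to layering, so each bed carries its own Darcy discharge and the transmissivities add.
Σ(K_i·b_i) = 0.0732×8.53 + 2.07×2.65 = 6.110 m²/day.
Hydraulic gradient i = 0.000810.
Q = Σ(K_i·b_i) · W · i = 6.110 × 773 × 0.0008100 = 3.826 m³/day.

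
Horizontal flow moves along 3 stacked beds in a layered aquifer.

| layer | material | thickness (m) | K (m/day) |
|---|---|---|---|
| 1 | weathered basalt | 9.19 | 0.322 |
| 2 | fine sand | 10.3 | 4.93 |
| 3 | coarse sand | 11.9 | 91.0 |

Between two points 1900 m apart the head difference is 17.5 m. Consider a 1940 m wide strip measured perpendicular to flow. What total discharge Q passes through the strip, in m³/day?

Flow is parallel to layering, so each bed carries its own Darcy discharge and the transmissivities add.
Σ(K_i·b_i) = 0.322×9.19 + 4.93×10.3 + 91.0×11.9 = 1137 m²/day.
Hydraulic gradient i = Δh / L = 17.5 / 1900 = 0.009211.
Q = Σ(K_i·b_i) · W · i = 1137 × 1940 × 0.009211 = 20310 m³/day.

20300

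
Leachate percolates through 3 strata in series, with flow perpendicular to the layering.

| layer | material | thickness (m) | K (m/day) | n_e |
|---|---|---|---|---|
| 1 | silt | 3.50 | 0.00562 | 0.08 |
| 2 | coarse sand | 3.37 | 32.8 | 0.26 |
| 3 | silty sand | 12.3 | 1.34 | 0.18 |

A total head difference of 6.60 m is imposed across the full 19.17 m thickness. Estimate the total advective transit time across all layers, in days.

With flow normal to the layers, continuity requires the same specific discharge q through every layer.
Σ(b_i/K_i) = 3.50/0.00562 + 3.37/32.8 + 12.3/1.34 = 632.1 d.
q = Δh / Σ(b_i/K_i) = 6.60 / 632.1 = 0.01044 m/day.
In each layer the seepage velocity is v_i = q/n_i, so the layer transit time is t_i = b_i·n_i / q:
  layer 1 (silt): t_1 = 3.50 × 0.08 / 0.01044 = 26.81 d
  layer 2 (coarse sand): t_2 = 3.37 × 0.26 / 0.01044 = 83.91 d
  layer 3 (silty sand): t_3 = 12.3 × 0.18 / 0.01044 = 212.0 d
Total t = Σ t_i = 322.8 days.

323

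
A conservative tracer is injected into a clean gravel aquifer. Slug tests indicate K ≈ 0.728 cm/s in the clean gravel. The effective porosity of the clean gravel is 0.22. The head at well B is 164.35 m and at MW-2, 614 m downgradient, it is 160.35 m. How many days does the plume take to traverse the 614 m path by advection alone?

Convert K: 0.728 cm/s × 864 = 629.0 m/day.
Hydraulic gradient i = (164.35 − 160.35) / 614 = 4 / 614 = 0.006515.
Darcy flux q = K · i = 629.0 × 0.006515 = 4.098 m/day.
Seepage velocity v = q / n_e = 4.098 / 0.22 = 18.63 m/day.
Travel time t = L / v = 614 / 18.63 = 32.97 days.

33.0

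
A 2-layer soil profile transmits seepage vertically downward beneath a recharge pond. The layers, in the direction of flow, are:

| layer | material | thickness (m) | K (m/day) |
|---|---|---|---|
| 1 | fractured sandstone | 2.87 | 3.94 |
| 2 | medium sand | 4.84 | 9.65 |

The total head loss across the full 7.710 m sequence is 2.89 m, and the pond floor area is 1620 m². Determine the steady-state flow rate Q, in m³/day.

3810

Flow is perpendicular to layering, so the layers act in series and the equivalent K is the thickness-weighted harmonic mean.
Total thickness L = 2.87 + 4.84 = 7.710 m.
Σ(b_i/K_i) = 2.87/3.94 + 4.84/9.65 = 1.230 d.
K_eq = L / Σ(b_i/K_i) = 7.710 / 1.230 = 6.268 m/day.
Q = K_eq · A · (Δh/L) = 6.268 × 1620 × (2.89/7.710) = 3806 m³/day.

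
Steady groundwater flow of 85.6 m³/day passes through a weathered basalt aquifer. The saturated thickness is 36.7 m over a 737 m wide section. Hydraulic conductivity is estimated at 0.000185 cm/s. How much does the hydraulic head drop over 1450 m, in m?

28.7

Convert K: 0.000185 cm/s × 864 = 0.1598 m/day.
Cross-sectional area A = 737 × 36.7 = 27048 m².
From Q = K·A·i, i = Q / (K·A) = 85.6 / (0.1598 × 27048) = 0.01980.
Head loss Δh = i · L = 0.01980 × 1450 = 28.71 m.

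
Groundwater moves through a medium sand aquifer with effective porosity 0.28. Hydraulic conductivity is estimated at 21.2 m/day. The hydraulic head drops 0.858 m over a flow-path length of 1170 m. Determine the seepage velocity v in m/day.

Hydraulic gradient i = Δh / L = 0.858 / 1170 = 0.0007333.
Darcy flux q = K · i = 21.20 × 0.0007333 = 0.01555 m/day.
Seepage velocity v = q / n_e = 0.01555 / 0.28 = 0.05552 m/day.

0.0555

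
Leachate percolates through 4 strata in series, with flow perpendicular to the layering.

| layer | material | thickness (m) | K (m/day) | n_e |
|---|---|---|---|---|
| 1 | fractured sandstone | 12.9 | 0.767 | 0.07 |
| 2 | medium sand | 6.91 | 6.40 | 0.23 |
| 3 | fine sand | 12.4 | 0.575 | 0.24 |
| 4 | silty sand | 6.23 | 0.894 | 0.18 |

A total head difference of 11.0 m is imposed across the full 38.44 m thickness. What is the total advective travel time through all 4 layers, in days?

With flow normal to the layers, continuity requires the same specific discharge q through every layer.
Σ(b_i/K_i) = 12.9/0.767 + 6.91/6.40 + 12.4/0.575 + 6.23/0.894 = 46.43 d.
q = Δh / Σ(b_i/K_i) = 11.0 / 46.43 = 0.2369 m/day.
In each layer the seepage velocity is v_i = q/n_i, so the layer transit time is t_i = b_i·n_i / q:
  layer 1 (fractured sandstone): t_1 = 12.9 × 0.07 / 0.2369 = 3.812 d
  layer 2 (medium sand): t_2 = 6.91 × 0.23 / 0.2369 = 6.709 d
  layer 3 (fine sand): t_3 = 12.4 × 0.24 / 0.2369 = 12.56 d
  layer 4 (silty sand): t_4 = 6.23 × 0.18 / 0.2369 = 4.734 d
Total t = Σ t_i = 27.82 days.

27.8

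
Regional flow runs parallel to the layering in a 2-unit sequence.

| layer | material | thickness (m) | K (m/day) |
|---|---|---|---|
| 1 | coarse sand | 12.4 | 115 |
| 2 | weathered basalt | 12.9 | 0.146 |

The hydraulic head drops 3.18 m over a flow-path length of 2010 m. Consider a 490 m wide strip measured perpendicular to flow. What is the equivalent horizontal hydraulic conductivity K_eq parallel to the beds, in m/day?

Flow is parallel to layering, so each bed carries its own Darcy discharge and the transmissivities add.
Σ(K_i·b_i) = 115×12.4 + 0.146×12.9 = 1428 m²/day.
Total thickness b = 25.30 m, so K_eq = Σ(K_i·b_i)/b = 56.44 m/day.

56.4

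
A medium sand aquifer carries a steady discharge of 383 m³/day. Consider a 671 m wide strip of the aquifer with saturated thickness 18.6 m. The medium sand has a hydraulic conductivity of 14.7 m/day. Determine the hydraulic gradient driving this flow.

0.00209

Cross-sectional area A = 671 × 18.6 = 12481 m².
From Q = K·A·i, i = Q / (K·A) = 383 / (14.70 × 12481) = 0.002088.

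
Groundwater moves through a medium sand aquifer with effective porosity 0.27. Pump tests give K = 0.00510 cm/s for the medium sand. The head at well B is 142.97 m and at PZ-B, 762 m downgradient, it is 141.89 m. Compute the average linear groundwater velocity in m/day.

0.0231

Convert K: 0.00510 cm/s × 864 = 4.406 m/day.
Hydraulic gradient i = (142.97 − 141.89) / 762 = 1.08 / 762 = 0.001417.
Darcy flux q = K · i = 4.406 × 0.001417 = 0.006245 m/day.
Seepage velocity v = q / n_e = 0.006245 / 0.27 = 0.02313 m/day.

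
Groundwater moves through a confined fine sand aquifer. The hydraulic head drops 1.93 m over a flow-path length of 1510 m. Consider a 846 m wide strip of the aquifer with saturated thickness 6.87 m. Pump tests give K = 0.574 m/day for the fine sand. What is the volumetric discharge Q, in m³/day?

4.26

Cross-sectional area A = 846 × 6.87 = 5812 m².
Hydraulic gradient i = Δh / L = 1.93 / 1510 = 0.001278.
Darcy's law: Q = K · A · i = 0.5740 × 5812 × 0.001278 = 4.264 m³/day.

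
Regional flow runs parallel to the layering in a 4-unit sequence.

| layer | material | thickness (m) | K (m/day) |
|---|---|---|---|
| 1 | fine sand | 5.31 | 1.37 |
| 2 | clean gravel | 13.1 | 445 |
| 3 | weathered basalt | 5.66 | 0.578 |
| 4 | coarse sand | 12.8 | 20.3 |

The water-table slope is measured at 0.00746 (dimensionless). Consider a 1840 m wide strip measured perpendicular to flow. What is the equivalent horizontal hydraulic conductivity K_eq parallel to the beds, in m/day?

165

Flow is parallel to layering, so each bed carries its own Darcy discharge and the transmissivities add.
Σ(K_i·b_i) = 1.37×5.31 + 445×13.1 + 0.578×5.66 + 20.3×12.8 = 6100 m²/day.
Total thickness b = 36.87 m, so K_eq = Σ(K_i·b_i)/b = 165.4 m/day.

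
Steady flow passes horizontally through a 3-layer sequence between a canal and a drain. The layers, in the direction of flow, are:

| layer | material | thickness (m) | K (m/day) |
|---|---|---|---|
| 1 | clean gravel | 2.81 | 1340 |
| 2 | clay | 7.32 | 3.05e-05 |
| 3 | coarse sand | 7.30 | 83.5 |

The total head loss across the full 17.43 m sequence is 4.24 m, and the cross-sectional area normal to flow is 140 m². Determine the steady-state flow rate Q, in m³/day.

0.00247

Flow is perpendicular to layering, so the layers act in series and the equivalent K is the thickness-weighted harmonic mean.
Total thickness L = 2.81 + 7.32 + 7.30 = 17.43 m.
Σ(b_i/K_i) = 2.81/1340 + 7.32/3.05e-05 + 7.30/83.5 = 2.400e+05 d.
K_eq = L / Σ(b_i/K_i) = 17.43 / 2.400e+05 = 7.262e-05 m/day.
Q = K_eq · A · (Δh/L) = 7.262e-05 × 140 × (4.24/17.43) = 0.002473 m³/day.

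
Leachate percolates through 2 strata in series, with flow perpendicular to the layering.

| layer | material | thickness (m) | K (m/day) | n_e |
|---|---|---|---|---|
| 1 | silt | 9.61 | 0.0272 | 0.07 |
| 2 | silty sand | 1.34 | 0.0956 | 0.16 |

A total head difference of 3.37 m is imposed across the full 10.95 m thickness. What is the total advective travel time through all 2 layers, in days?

With flow normal to the layers, continuity requires the same specific discharge q through every layer.
Σ(b_i/K_i) = 9.61/0.0272 + 1.34/0.0956 = 367.3 d.
q = Δh / Σ(b_i/K_i) = 3.37 / 367.3 = 0.009174 m/day.
In each layer the seepage velocity is v_i = q/n_i, so the layer transit time is t_i = b_i·n_i / q:
  layer 1 (silt): t_1 = 9.61 × 0.07 / 0.009174 = 73.32 d
  layer 2 (silty sand): t_2 = 1.34 × 0.16 / 0.009174 = 23.37 d
Total t = Σ t_i = 96.69 days.

96.7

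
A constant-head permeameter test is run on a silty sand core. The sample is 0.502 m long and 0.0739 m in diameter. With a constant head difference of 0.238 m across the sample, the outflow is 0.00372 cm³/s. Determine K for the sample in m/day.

0.158

Cross-sectional area A = π·(d/2)² = π × (0.0739/2)² = 0.004289 m².
Convert discharge: 0.00372 cm³/s = 3.720e-09 m³/s.
Darcy's law rearranged: K = Q·L / (A·Δh) = 3.720e-09 × 0.502 / (0.004289 × 0.238) = 1.829e-06 m/s = 0.1581 m/day.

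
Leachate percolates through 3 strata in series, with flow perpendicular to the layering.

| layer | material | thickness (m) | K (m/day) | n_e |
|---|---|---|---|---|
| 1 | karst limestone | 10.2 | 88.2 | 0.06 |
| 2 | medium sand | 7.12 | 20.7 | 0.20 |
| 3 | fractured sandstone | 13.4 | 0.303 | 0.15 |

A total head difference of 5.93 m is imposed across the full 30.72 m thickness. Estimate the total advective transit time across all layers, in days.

With flow normal to the layers, continuity requires the same specific discharge q through every layer.
Σ(b_i/K_i) = 10.2/88.2 + 7.12/20.7 + 13.4/0.303 = 44.68 d.
q = Δh / Σ(b_i/K_i) = 5.93 / 44.68 = 0.1327 m/day.
In each layer the seepage velocity is v_i = q/n_i, so the layer transit time is t_i = b_i·n_i / q:
  layer 1 (karst limestone): t_1 = 10.2 × 0.06 / 0.1327 = 4.612 d
  layer 2 (medium sand): t_2 = 7.12 × 0.20 / 0.1327 = 10.73 d
  layer 3 (fractured sandstone): t_3 = 13.4 × 0.15 / 0.1327 = 15.15 d
Total t = Σ t_i = 30.49 days.

30.5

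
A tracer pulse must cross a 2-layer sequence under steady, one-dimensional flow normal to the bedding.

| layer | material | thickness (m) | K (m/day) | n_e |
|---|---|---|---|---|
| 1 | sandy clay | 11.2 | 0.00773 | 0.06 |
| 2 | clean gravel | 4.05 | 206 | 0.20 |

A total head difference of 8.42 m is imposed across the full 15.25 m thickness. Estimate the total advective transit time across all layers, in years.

0.698

With flow normal to the layers, continuity requires the same specific discharge q through every layer.
Σ(b_i/K_i) = 11.2/0.00773 + 4.05/206 = 1449 d.
q = Δh / Σ(b_i/K_i) = 8.42 / 1449 = 0.005811 m/day.
In each layer the seepage velocity is v_i = q/n_i, so the layer transit time is t_i = b_i·n_i / q:
  layer 1 (sandy clay): t_1 = 11.2 × 0.06 / 0.005811 = 115.6 d
  layer 2 (clean gravel): t_2 = 4.05 × 0.20 / 0.005811 = 139.4 d
Total t = Σ t_i = 255.0 days = 0.6982 years.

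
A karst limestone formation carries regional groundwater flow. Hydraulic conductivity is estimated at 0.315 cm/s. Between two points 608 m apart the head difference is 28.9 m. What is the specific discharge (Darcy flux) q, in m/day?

Convert K: 0.315 cm/s × 864 = 272.2 m/day.
Hydraulic gradient i = Δh / L = 28.9 / 608 = 0.04753.
Specific discharge q = K · i = 272.2 × 0.04753 = 12.94 m/day.

12.9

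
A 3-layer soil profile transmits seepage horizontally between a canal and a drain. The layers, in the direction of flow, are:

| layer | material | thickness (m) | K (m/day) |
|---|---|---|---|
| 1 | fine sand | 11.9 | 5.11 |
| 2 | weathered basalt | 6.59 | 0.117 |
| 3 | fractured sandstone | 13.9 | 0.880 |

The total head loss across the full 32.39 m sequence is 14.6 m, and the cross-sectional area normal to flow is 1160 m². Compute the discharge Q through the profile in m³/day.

Flow is perpendicular to layering, so the layers act in series and the equivalent K is the thickness-weighted harmonic mean.
Total thickness L = 11.9 + 6.59 + 13.9 = 32.39 m.
Σ(b_i/K_i) = 11.9/5.11 + 6.59/0.117 + 13.9/0.880 = 74.45 d.
K_eq = L / Σ(b_i/K_i) = 32.39 / 74.45 = 0.4351 m/day.
Q = K_eq · A · (Δh/L) = 0.4351 × 1160 × (14.6/32.39) = 227.5 m³/day.

227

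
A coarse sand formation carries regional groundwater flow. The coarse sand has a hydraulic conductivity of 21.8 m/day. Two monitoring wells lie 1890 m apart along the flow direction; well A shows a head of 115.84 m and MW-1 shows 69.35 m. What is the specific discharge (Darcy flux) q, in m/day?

Hydraulic gradient i = (115.84 − 69.35) / 1890 = 46.49 / 1890 = 0.02460.
Specific discharge q = K · i = 21.80 × 0.02460 = 0.5362 m/day.

0.536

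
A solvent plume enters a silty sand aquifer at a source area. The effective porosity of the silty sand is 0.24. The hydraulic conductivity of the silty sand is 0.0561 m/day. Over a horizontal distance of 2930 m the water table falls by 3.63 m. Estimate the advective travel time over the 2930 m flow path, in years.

27700

Hydraulic gradient i = Δh / L = 3.63 / 2930 = 0.001239.
Darcy flux q = K · i = 0.05610 × 0.001239 = 6.950e-05 m/day.
Seepage velocity v = q / n_e = 6.950e-05 / 0.24 = 0.0002896 m/day.
Travel time t = L / v = 2930 / 0.0002896 = 1.012e+07 days = 27700 years.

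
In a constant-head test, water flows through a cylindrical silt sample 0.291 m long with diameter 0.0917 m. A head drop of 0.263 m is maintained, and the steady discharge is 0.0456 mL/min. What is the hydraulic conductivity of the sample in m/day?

Cross-sectional area A = π·(d/2)² = π × (0.0917/2)² = 0.006604 m².
Convert discharge: 0.0456 mL/min = 7.600e-10 m³/s.
Darcy's law rearranged: K = Q·L / (A·Δh) = 7.600e-10 × 0.291 / (0.006604 × 0.263) = 1.273e-07 m/s = 0.01100 m/day.

0.0110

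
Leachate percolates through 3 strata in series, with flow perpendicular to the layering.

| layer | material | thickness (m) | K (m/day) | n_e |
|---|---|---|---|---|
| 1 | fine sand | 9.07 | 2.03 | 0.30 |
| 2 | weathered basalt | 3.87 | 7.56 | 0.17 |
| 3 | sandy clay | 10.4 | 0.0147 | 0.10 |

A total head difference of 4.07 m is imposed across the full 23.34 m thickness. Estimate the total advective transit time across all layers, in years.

With flow normal to the layers, continuity requires the same specific discharge q through every layer.
Σ(b_i/K_i) = 9.07/2.03 + 3.87/7.56 + 10.4/0.0147 = 712.5 d.
q = Δh / Σ(b_i/K_i) = 4.07 / 712.5 = 0.005713 m/day.
In each layer the seepage velocity is v_i = q/n_i, so the layer transit time is t_i = b_i·n_i / q:
  layer 1 (fine sand): t_1 = 9.07 × 0.30 / 0.005713 = 476.3 d
  layer 2 (weathered basalt): t_2 = 3.87 × 0.17 / 0.005713 = 115.2 d
  layer 3 (sandy clay): t_3 = 10.4 × 0.10 / 0.005713 = 182.1 d
Total t = Σ t_i = 773.5 days = 2.118 years.

2.12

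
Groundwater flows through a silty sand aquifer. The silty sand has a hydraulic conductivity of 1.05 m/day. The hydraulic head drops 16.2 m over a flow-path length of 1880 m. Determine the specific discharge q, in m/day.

0.00905

Hydraulic gradient i = Δh / L = 16.2 / 1880 = 0.008617.
Specific discharge q = K · i = 1.050 × 0.008617 = 0.009048 m/day.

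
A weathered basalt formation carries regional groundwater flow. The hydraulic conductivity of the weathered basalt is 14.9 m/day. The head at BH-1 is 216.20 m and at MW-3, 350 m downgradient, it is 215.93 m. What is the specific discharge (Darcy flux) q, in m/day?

Hydraulic gradient i = (216.20 − 215.93) / 350 = 0.27 / 350 = 0.0007714.
Specific discharge q = K · i = 14.90 × 0.0007714 = 0.01149 m/day.

0.0115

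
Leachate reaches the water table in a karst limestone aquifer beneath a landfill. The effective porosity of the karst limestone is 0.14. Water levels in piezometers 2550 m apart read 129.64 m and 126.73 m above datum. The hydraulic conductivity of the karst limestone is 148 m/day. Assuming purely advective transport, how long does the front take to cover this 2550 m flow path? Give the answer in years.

5.79

Hydraulic gradient i = (129.64 − 126.73) / 2550 = 2.91 / 2550 = 0.001141.
Darcy flux q = K · i = 148.0 × 0.001141 = 0.1689 m/day.
Seepage velocity v = q / n_e = 0.1689 / 0.14 = 1.206 m/day.
Travel time t = L / v = 2550 / 1.206 = 2114 days = 5.787 years.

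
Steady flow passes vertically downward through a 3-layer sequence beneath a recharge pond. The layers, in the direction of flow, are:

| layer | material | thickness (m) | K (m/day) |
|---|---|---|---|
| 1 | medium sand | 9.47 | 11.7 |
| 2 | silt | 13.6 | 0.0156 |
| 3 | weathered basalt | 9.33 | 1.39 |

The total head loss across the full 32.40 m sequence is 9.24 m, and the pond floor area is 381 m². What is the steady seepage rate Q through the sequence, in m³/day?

4.00

Flow is perpendicular to layering, so the layers act in series and the equivalent K is the thickness-weighted harmonic mean.
Total thickness L = 9.47 + 13.6 + 9.33 = 32.40 m.
Σ(b_i/K_i) = 9.47/11.7 + 13.6/0.0156 + 9.33/1.39 = 879.3 d.
K_eq = L / Σ(b_i/K_i) = 32.40 / 879.3 = 0.03685 m/day.
Q = K_eq · A · (Δh/L) = 0.03685 × 381 × (9.24/32.40) = 4.004 m³/day.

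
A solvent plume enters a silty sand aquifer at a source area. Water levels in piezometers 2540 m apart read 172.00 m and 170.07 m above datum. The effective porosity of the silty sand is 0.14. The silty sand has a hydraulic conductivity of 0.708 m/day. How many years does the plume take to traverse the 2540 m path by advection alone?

1810

Hydraulic gradient i = (172.00 − 170.07) / 2540 = 1.93 / 2540 = 0.0007598.
Darcy flux q = K · i = 0.7080 × 0.0007598 = 0.0005380 m/day.
Seepage velocity v = q / n_e = 0.0005380 / 0.14 = 0.003843 m/day.
Travel time t = L / v = 2540 / 0.003843 = 6.610e+05 days = 1810 years.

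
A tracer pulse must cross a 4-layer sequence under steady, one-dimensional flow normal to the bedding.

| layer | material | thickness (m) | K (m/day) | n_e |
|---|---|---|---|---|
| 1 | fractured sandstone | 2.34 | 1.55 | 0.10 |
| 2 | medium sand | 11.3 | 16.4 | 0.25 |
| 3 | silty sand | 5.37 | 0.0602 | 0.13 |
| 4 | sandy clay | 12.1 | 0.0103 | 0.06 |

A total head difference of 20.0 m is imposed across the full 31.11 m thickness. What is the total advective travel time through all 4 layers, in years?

With flow normal to the layers, continuity requires the same specific discharge q through every layer.
Σ(b_i/K_i) = 2.34/1.55 + 11.3/16.4 + 5.37/0.0602 + 12.1/0.0103 = 1266 d.
q = Δh / Σ(b_i/K_i) = 20.0 / 1266 = 0.01580 m/day.
In each layer the seepage velocity is v_i = q/n_i, so the layer transit time is t_i = b_i·n_i / q:
  layer 1 (fractured sandstone): t_1 = 2.34 × 0.10 / 0.01580 = 14.81 d
  layer 2 (medium sand): t_2 = 11.3 × 0.25 / 0.01580 = 178.8 d
  layer 3 (silty sand): t_3 = 5.37 × 0.13 / 0.01580 = 44.20 d
  layer 4 (sandy clay): t_4 = 12.1 × 0.06 / 0.01580 = 45.96 d
Total t = Σ t_i = 283.8 days = 0.7770 years.

0.777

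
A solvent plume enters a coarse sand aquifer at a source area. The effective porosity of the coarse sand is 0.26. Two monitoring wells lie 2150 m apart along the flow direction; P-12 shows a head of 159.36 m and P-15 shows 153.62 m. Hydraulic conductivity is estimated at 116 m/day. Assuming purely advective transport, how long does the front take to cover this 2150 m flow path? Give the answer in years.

Hydraulic gradient i = (159.36 − 153.62) / 2150 = 5.74 / 2150 = 0.002670.
Darcy flux q = K · i = 116.0 × 0.002670 = 0.3097 m/day.
Seepage velocity v = q / n_e = 0.3097 / 0.26 = 1.191 m/day.
Travel time t = L / v = 2150 / 1.191 = 1805 days = 4.942 years.

4.94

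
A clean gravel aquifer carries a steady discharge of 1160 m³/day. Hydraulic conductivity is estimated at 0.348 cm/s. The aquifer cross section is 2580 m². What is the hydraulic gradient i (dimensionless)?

0.00150

Convert K: 0.348 cm/s × 864 = 300.7 m/day.
From Q = K·A·i, i = Q / (K·A) = 1160 / (300.7 × 2580) = 0.001495.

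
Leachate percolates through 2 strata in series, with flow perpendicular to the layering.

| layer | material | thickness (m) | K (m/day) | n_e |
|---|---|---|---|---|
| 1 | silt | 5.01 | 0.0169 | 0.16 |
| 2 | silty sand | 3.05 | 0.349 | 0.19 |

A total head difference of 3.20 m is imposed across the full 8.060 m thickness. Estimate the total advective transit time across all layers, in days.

With flow normal to the layers, continuity requires the same specific discharge q through every layer.
Σ(b_i/K_i) = 5.01/0.0169 + 3.05/0.349 = 305.2 d.
q = Δh / Σ(b_i/K_i) = 3.20 / 305.2 = 0.01049 m/day.
In each layer the seepage velocity is v_i = q/n_i, so the layer transit time is t_i = b_i·n_i / q:
  layer 1 (silt): t_1 = 5.01 × 0.16 / 0.01049 = 76.45 d
  layer 2 (silty sand): t_2 = 3.05 × 0.19 / 0.01049 = 55.27 d
Total t = Σ t_i = 131.7 days.

132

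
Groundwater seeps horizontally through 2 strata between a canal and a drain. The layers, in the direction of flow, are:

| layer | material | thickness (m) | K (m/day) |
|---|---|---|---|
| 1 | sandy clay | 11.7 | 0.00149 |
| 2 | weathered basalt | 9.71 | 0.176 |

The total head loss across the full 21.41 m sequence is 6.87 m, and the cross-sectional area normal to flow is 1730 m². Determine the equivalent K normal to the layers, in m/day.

0.00271

Flow is perpendicular to layering, so the layers act in series and the equivalent K is the thickness-weighted harmonic mean.
Total thickness L = 11.7 + 9.71 = 21.41 m.
Σ(b_i/K_i) = 11.7/0.00149 + 9.71/0.176 = 7908 d.
K_eq = L / Σ(b_i/K_i) = 21.41 / 7908 = 0.002708 m/day.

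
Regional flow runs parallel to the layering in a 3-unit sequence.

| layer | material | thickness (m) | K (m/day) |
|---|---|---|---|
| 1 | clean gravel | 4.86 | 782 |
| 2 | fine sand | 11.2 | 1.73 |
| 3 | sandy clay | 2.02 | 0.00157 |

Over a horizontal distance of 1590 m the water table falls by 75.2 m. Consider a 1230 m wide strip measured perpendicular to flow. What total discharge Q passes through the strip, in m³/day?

222000

Flow is parallel to layering, so each bed carries its own Darcy discharge and the transmissivities add.
Σ(K_i·b_i) = 782×4.86 + 1.73×11.2 + 0.00157×2.02 = 3820 m²/day.
Hydraulic gradient i = Δh / L = 75.2 / 1590 = 0.04730.
Q = Σ(K_i·b_i) · W · i = 3820 × 1230 × 0.04730 = 2.222e+05 m³/day.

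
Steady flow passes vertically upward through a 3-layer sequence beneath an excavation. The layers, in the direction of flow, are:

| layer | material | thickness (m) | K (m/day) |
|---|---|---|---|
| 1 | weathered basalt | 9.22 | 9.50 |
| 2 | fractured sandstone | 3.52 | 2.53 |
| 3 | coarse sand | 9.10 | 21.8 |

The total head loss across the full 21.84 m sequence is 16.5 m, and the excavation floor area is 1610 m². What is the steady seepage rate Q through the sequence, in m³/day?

9560

Flow is perpendicular to layering, so the layers act in series and the equivalent K is the thickness-weighted harmonic mean.
Total thickness L = 9.22 + 3.52 + 9.10 = 21.84 m.
Σ(b_i/K_i) = 9.22/9.50 + 3.52/2.53 + 9.10/21.8 = 2.779 d.
K_eq = L / Σ(b_i/K_i) = 21.84 / 2.779 = 7.858 m/day.
Q = K_eq · A · (Δh/L) = 7.858 × 1610 × (16.5/21.84) = 9558 m³/day.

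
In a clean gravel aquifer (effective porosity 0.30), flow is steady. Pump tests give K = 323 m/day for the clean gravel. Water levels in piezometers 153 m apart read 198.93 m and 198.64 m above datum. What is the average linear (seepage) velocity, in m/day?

2.04

Hydraulic gradient i = (198.93 − 198.64) / 153 = 0.29 / 153 = 0.001895.
Darcy flux q = K · i = 323.0 × 0.001895 = 0.6122 m/day.
Seepage velocity v = q / n_e = 0.6122 / 0.30 = 2.041 m/day.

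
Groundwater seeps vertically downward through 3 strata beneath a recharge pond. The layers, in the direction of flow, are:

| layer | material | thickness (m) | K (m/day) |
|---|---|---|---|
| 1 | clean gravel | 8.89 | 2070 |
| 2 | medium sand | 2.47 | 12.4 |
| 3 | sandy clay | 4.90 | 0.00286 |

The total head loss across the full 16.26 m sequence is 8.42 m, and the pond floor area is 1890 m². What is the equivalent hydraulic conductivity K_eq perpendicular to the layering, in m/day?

Flow is perpendicular to layering, so the layers act in series and the equivalent K is the thickness-weighted harmonic mean.
Total thickness L = 8.89 + 2.47 + 4.90 = 16.26 m.
Σ(b_i/K_i) = 8.89/2070 + 2.47/12.4 + 4.90/0.00286 = 1713 d.
K_eq = L / Σ(b_i/K_i) = 16.26 / 1713 = 0.009489 m/day.

0.00949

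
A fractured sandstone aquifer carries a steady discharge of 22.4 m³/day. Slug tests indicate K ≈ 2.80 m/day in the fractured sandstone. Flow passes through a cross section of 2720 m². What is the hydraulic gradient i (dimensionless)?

From Q = K·A·i, i = Q / (K·A) = 22.4 / (2.800 × 2720) = 0.002941.

0.00294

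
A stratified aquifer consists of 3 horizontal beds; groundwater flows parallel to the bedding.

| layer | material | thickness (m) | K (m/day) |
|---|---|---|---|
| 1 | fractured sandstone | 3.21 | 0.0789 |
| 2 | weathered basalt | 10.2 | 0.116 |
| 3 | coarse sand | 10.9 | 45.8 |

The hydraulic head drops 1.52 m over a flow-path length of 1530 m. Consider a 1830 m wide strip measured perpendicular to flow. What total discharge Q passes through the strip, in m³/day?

Flow is parallel to layering, so each bed carries its own Darcy discharge and the transmissivities add.
Σ(K_i·b_i) = 0.0789×3.21 + 0.116×10.2 + 45.8×10.9 = 500.7 m²/day.
Hydraulic gradient i = Δh / L = 1.52 / 1530 = 0.0009935.
Q = Σ(K_i·b_i) · W · i = 500.7 × 1830 × 0.0009935 = 910.2 m³/day.

910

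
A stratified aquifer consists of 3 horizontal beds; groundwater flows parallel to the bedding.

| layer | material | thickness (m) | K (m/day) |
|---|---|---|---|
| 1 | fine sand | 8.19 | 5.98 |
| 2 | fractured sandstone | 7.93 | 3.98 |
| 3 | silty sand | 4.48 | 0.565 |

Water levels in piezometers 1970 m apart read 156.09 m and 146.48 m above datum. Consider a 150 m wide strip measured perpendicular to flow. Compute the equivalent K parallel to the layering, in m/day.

Flow is parallel to layering, so each bed carries its own Darcy discharge and the transmissivities add.
Σ(K_i·b_i) = 5.98×8.19 + 3.98×7.93 + 0.565×4.48 = 83.07 m²/day.
Total thickness b = 20.60 m, so K_eq = Σ(K_i·b_i)/b = 4.032 m/day.

4.03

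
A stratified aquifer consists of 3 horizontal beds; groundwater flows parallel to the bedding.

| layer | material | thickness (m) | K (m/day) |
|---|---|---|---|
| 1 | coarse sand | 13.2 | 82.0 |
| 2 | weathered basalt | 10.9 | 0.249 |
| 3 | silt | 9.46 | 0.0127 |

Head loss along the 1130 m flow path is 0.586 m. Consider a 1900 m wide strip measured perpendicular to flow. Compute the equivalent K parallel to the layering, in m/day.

32.3

Flow is parallel to layering, so each bed carries its own Darcy discharge and the transmissivities add.
Σ(K_i·b_i) = 82.0×13.2 + 0.249×10.9 + 0.0127×9.46 = 1085 m²/day.
Total thickness b = 33.56 m, so K_eq = Σ(K_i·b_i)/b = 32.34 m/day.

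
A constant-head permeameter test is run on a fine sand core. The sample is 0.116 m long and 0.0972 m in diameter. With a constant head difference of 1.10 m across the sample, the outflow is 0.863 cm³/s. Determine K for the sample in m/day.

1.06

Cross-sectional area A = π·(d/2)² = π × (0.0972/2)² = 0.007420 m².
Convert discharge: 0.863 cm³/s = 8.630e-07 m³/s.
Darcy's law rearranged: K = Q·L / (A·Δh) = 8.630e-07 × 0.116 / (0.007420 × 1.10) = 1.226e-05 m/s = 1.060 m/day.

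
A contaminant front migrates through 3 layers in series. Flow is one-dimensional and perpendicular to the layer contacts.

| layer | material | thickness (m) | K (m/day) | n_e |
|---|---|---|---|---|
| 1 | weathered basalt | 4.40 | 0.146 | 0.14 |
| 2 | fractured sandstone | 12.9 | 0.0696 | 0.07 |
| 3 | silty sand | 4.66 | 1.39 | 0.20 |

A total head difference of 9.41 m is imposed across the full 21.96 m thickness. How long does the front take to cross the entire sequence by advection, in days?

With flow normal to the layers, continuity requires the same specific discharge q through every layer.
Σ(b_i/K_i) = 4.40/0.146 + 12.9/0.0696 + 4.66/1.39 = 218.8 d.
q = Δh / Σ(b_i/K_i) = 9.41 / 218.8 = 0.04300 m/day.
In each layer the seepage velocity is v_i = q/n_i, so the layer transit time is t_i = b_i·n_i / q:
  layer 1 (weathered basalt): t_1 = 4.40 × 0.14 / 0.04300 = 14.33 d
  layer 2 (fractured sandstone): t_2 = 12.9 × 0.07 / 0.04300 = 21.00 d
  layer 3 (silty sand): t_3 = 4.66 × 0.20 / 0.04300 = 21.67 d
Total t = Σ t_i = 57.00 days.

57.0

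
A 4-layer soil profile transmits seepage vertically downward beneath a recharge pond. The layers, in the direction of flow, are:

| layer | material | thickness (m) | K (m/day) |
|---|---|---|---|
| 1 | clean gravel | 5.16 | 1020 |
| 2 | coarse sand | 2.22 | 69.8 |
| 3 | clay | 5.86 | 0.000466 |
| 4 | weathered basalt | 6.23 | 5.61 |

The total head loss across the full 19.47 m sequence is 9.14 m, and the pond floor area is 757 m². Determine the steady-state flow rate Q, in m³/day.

0.550

Flow is perpendicular to layering, so the layers act in series and the equivalent K is the thickness-weighted harmonic mean.
Total thickness L = 5.16 + 2.22 + 5.86 + 6.23 = 19.47 m.
Σ(b_i/K_i) = 5.16/1020 + 2.22/69.8 + 5.86/0.000466 + 6.23/5.61 = 12576 d.
K_eq = L / Σ(b_i/K_i) = 19.47 / 12576 = 0.001548 m/day.
Q = K_eq · A · (Δh/L) = 0.001548 × 757 × (9.14/19.47) = 0.5502 m³/day.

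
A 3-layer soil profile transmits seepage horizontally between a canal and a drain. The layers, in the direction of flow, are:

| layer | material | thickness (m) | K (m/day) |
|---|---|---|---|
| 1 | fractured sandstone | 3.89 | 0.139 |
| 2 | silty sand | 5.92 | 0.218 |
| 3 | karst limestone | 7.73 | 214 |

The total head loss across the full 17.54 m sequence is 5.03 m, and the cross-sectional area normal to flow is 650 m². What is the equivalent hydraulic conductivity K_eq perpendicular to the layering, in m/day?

Flow is perpendicular to layering, so the layers act in series and the equivalent K is the thickness-weighted harmonic mean.
Total thickness L = 3.89 + 5.92 + 7.73 = 17.54 m.
Σ(b_i/K_i) = 3.89/0.139 + 5.92/0.218 + 7.73/214 = 55.18 d.
K_eq = L / Σ(b_i/K_i) = 17.54 / 55.18 = 0.3179 m/day.

0.318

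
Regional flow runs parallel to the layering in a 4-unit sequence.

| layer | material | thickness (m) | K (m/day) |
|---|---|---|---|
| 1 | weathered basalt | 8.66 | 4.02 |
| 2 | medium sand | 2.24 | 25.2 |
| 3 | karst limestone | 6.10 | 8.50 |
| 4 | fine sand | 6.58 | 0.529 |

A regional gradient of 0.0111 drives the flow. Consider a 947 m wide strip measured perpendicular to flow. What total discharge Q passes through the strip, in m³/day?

Flow is parallel to layering, so each bed carries its own Darcy discharge and the transmissivities add.
Σ(K_i·b_i) = 4.02×8.66 + 25.2×2.24 + 8.50×6.10 + 0.529×6.58 = 146.6 m²/day.
Hydraulic gradient i = 0.0111.
Q = Σ(K_i·b_i) · W · i = 146.6 × 947 × 0.01110 = 1541 m³/day.

1540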